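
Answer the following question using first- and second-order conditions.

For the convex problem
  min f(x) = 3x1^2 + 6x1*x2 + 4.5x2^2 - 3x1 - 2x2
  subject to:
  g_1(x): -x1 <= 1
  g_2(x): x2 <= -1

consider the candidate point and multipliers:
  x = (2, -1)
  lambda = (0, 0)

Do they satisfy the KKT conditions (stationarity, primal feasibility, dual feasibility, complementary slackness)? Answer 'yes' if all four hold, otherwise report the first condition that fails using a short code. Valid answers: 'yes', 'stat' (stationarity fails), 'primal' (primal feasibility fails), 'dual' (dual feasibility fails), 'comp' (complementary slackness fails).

Gradient of f: grad f(x) = Q x + c = (3, 1)
Constraint values g_i(x) = a_i^T x - b_i:
  g_1((2, -1)) = -3
  g_2((2, -1)) = 0
Stationarity residual: grad f(x) + sum_i lambda_i a_i = (3, 1)
  -> stationarity FAILS
Primal feasibility (all g_i <= 0): OK
Dual feasibility (all lambda_i >= 0): OK
Complementary slackness (lambda_i * g_i(x) = 0 for all i): OK

Verdict: the first failing condition is stationarity -> stat.

stat


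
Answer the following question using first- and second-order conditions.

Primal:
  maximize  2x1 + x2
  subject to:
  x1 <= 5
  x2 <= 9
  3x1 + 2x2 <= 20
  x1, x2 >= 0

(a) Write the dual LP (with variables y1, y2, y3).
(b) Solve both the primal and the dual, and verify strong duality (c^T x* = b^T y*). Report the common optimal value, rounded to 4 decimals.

The standard primal-dual pair for 'max c^T x s.t. A x <= b, x >= 0' is:
  Dual:  min b^T y  s.t.  A^T y >= c,  y >= 0.

So the dual LP is:
  minimize  5y1 + 9y2 + 20y3
  subject to:
    y1 + 3y3 >= 2
    y2 + 2y3 >= 1
    y1, y2, y3 >= 0

Solving the primal: x* = (5, 2.5).
  primal value c^T x* = 12.5.
Solving the dual: y* = (0.5, 0, 0.5).
  dual value b^T y* = 12.5.
Strong duality: c^T x* = b^T y*. Confirmed.

12.5


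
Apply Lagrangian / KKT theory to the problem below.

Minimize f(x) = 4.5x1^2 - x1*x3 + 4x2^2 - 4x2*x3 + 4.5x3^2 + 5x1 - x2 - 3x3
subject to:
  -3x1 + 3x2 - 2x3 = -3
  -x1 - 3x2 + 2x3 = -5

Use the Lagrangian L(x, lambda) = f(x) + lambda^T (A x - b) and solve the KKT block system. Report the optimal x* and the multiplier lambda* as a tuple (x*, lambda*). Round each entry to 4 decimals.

Form the Lagrangian:
  L(x, lambda) = (1/2) x^T Q x + c^T x + lambda^T (A x - b)
Stationarity (grad_x L = 0): Q x + c + A^T lambda = 0.
Primal feasibility: A x = b.

This gives the KKT block system:
  [ Q   A^T ] [ x     ]   [-c ]
  [ A    0  ] [ lambda ] = [ b ]

Solving the linear system:
  x*      = (2, 1.4, 0.6)
  lambda* = (4.95, 7.55)
  f(x*)   = 29.7

x* = (2, 1.4, 0.6), lambda* = (4.95, 7.55)


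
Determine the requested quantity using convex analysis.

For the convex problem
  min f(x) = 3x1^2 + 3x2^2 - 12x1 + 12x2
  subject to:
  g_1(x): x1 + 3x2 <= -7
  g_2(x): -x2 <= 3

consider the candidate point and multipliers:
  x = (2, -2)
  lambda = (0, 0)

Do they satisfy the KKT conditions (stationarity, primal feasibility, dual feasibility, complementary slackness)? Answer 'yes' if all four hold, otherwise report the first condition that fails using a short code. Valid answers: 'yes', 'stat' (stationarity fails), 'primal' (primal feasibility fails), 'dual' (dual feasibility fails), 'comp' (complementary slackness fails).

Gradient of f: grad f(x) = Q x + c = (0, 0)
Constraint values g_i(x) = a_i^T x - b_i:
  g_1((2, -2)) = 3
  g_2((2, -2)) = -1
Stationarity residual: grad f(x) + sum_i lambda_i a_i = (0, 0)
  -> stationarity OK
Primal feasibility (all g_i <= 0): FAILS
Dual feasibility (all lambda_i >= 0): OK
Complementary slackness (lambda_i * g_i(x) = 0 for all i): OK

Verdict: the first failing condition is primal_feasibility -> primal.

primal


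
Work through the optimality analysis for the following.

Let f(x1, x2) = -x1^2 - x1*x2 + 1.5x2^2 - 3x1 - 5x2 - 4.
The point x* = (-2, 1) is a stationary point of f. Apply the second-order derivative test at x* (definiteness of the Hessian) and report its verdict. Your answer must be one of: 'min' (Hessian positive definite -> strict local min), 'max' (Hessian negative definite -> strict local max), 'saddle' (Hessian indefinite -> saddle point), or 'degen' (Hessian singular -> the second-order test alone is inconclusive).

Compute the Hessian H = grad^2 f:
  H = [[-2, -1], [-1, 3]]
Verify stationarity: grad f(x*) = H x* + g = (0, 0).
Eigenvalues of H: -2.1926, 3.1926.
Eigenvalues have mixed signs, so H is indefinite -> x* is a saddle point.

saddle


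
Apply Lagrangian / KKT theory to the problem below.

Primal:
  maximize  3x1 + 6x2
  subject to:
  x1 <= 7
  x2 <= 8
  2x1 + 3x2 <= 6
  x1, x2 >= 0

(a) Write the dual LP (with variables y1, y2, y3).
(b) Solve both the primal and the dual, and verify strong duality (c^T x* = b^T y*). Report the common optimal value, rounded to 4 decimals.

The standard primal-dual pair for 'max c^T x s.t. A x <= b, x >= 0' is:
  Dual:  min b^T y  s.t.  A^T y >= c,  y >= 0.

So the dual LP is:
  minimize  7y1 + 8y2 + 6y3
  subject to:
    y1 + 2y3 >= 3
    y2 + 3y3 >= 6
    y1, y2, y3 >= 0

Solving the primal: x* = (0, 2).
  primal value c^T x* = 12.
Solving the dual: y* = (0, 0, 2).
  dual value b^T y* = 12.
Strong duality: c^T x* = b^T y*. Confirmed.

12


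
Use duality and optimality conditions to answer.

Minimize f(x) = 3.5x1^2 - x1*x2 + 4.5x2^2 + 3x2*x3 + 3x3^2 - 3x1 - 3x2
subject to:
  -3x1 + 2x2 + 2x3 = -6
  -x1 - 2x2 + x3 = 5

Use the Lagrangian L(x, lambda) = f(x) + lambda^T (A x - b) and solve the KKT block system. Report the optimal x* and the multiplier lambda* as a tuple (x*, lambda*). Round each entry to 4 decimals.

Form the Lagrangian:
  L(x, lambda) = (1/2) x^T Q x + c^T x + lambda^T (A x - b)
Stationarity (grad_x L = 0): Q x + c + A^T lambda = 0.
Primal feasibility: A x = b.

This gives the KKT block system:
  [ Q   A^T ] [ x     ]   [-c ]
  [ A    0  ] [ lambda ] = [ b ]

Solving the linear system:
  x*      = (0.9692, -2.5051, 0.9589)
  lambda* = (4.5272, -7.2922)
  f(x*)   = 34.116

x* = (0.9692, -2.5051, 0.9589), lambda* = (4.5272, -7.2922)


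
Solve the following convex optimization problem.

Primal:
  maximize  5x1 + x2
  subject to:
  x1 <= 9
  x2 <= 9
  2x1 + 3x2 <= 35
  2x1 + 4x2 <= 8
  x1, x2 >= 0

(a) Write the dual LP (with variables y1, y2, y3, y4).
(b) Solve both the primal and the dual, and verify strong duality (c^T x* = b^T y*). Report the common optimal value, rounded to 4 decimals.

The standard primal-dual pair for 'max c^T x s.t. A x <= b, x >= 0' is:
  Dual:  min b^T y  s.t.  A^T y >= c,  y >= 0.

So the dual LP is:
  minimize  9y1 + 9y2 + 35y3 + 8y4
  subject to:
    y1 + 2y3 + 2y4 >= 5
    y2 + 3y3 + 4y4 >= 1
    y1, y2, y3, y4 >= 0

Solving the primal: x* = (4, 0).
  primal value c^T x* = 20.
Solving the dual: y* = (0, 0, 0, 2.5).
  dual value b^T y* = 20.
Strong duality: c^T x* = b^T y*. Confirmed.

20


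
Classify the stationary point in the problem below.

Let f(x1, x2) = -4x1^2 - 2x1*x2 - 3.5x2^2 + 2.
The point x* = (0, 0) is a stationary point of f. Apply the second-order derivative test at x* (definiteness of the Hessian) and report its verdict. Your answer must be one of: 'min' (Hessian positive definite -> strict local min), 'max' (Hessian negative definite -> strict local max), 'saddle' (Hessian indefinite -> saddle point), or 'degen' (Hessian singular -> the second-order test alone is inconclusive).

Compute the Hessian H = grad^2 f:
  H = [[-8, -2], [-2, -7]]
Verify stationarity: grad f(x*) = H x* + g = (0, 0).
Eigenvalues of H: -9.5616, -5.4384.
Both eigenvalues < 0, so H is negative definite -> x* is a strict local max.

max


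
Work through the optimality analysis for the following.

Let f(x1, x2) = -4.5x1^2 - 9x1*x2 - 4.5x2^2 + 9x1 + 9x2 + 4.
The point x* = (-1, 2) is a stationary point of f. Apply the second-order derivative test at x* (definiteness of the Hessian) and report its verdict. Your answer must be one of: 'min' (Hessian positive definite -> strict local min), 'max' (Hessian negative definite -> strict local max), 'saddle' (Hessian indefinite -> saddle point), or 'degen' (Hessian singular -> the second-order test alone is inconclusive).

Compute the Hessian H = grad^2 f:
  H = [[-9, -9], [-9, -9]]
Verify stationarity: grad f(x*) = H x* + g = (0, 0).
Eigenvalues of H: -18, 0.
H has a zero eigenvalue (singular; negative semidefinite but not definite), so H is neither positive definite, negative definite, nor indefinite. The second-order test alone is inconclusive -> degen.
(Indeed, f is constant along the null direction of H through x*, so x* is not a strict local extremum.)

degen


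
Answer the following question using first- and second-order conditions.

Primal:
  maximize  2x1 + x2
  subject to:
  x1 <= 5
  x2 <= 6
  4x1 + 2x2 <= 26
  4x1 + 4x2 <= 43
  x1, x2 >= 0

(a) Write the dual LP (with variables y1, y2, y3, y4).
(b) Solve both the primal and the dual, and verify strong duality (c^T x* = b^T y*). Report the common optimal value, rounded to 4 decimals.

The standard primal-dual pair for 'max c^T x s.t. A x <= b, x >= 0' is:
  Dual:  min b^T y  s.t.  A^T y >= c,  y >= 0.

So the dual LP is:
  minimize  5y1 + 6y2 + 26y3 + 43y4
  subject to:
    y1 + 4y3 + 4y4 >= 2
    y2 + 2y3 + 4y4 >= 1
    y1, y2, y3, y4 >= 0

Solving the primal: x* = (3.5, 6).
  primal value c^T x* = 13.
Solving the dual: y* = (0, 0, 0.5, 0).
  dual value b^T y* = 13.
Strong duality: c^T x* = b^T y*. Confirmed.

13


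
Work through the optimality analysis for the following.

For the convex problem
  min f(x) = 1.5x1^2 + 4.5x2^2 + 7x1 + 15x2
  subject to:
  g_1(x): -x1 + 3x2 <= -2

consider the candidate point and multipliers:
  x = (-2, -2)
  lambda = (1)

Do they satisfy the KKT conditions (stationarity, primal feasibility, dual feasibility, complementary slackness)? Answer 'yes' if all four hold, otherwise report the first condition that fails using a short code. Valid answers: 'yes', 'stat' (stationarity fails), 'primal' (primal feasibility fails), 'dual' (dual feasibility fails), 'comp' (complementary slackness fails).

Gradient of f: grad f(x) = Q x + c = (1, -3)
Constraint values g_i(x) = a_i^T x - b_i:
  g_1((-2, -2)) = -2
Stationarity residual: grad f(x) + sum_i lambda_i a_i = (0, 0)
  -> stationarity OK
Primal feasibility (all g_i <= 0): OK
Dual feasibility (all lambda_i >= 0): OK
Complementary slackness (lambda_i * g_i(x) = 0 for all i): FAILS

Verdict: the first failing condition is complementary_slackness -> comp.

comp


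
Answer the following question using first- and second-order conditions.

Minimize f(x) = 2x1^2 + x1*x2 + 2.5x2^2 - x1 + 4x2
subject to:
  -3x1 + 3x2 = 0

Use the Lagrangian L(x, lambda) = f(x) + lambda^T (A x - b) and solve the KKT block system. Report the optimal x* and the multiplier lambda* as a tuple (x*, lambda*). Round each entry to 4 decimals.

Form the Lagrangian:
  L(x, lambda) = (1/2) x^T Q x + c^T x + lambda^T (A x - b)
Stationarity (grad_x L = 0): Q x + c + A^T lambda = 0.
Primal feasibility: A x = b.

This gives the KKT block system:
  [ Q   A^T ] [ x     ]   [-c ]
  [ A    0  ] [ lambda ] = [ b ]

Solving the linear system:
  x*      = (-0.2727, -0.2727)
  lambda* = (-0.7879)
  f(x*)   = -0.4091

x* = (-0.2727, -0.2727), lambda* = (-0.7879)


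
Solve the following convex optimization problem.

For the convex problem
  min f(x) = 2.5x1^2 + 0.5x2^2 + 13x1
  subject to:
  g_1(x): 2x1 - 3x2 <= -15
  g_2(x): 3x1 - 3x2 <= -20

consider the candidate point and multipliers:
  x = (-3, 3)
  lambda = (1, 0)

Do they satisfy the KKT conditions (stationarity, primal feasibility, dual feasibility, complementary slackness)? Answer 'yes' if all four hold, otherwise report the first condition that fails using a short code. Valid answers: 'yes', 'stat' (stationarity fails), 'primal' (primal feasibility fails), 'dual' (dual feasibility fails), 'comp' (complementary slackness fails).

Gradient of f: grad f(x) = Q x + c = (-2, 3)
Constraint values g_i(x) = a_i^T x - b_i:
  g_1((-3, 3)) = 0
  g_2((-3, 3)) = 2
Stationarity residual: grad f(x) + sum_i lambda_i a_i = (0, 0)
  -> stationarity OK
Primal feasibility (all g_i <= 0): FAILS
Dual feasibility (all lambda_i >= 0): OK
Complementary slackness (lambda_i * g_i(x) = 0 for all i): OK

Verdict: the first failing condition is primal_feasibility -> primal.

primal


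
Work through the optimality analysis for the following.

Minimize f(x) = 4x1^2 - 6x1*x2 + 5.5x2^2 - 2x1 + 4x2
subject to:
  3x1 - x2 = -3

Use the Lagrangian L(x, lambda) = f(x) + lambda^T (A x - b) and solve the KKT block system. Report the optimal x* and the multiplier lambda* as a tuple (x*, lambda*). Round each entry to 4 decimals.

Form the Lagrangian:
  L(x, lambda) = (1/2) x^T Q x + c^T x + lambda^T (A x - b)
Stationarity (grad_x L = 0): Q x + c + A^T lambda = 0.
Primal feasibility: A x = b.

This gives the KKT block system:
  [ Q   A^T ] [ x     ]   [-c ]
  [ A    0  ] [ lambda ] = [ b ]

Solving the linear system:
  x*      = (-1.2817, -0.8451)
  lambda* = (2.3944)
  f(x*)   = 3.1831

x* = (-1.2817, -0.8451), lambda* = (2.3944)


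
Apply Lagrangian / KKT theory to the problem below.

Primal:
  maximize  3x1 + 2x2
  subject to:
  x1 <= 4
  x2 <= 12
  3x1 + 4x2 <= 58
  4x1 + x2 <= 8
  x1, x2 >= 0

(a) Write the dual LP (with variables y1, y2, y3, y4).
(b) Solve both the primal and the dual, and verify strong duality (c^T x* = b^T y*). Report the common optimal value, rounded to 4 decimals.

The standard primal-dual pair for 'max c^T x s.t. A x <= b, x >= 0' is:
  Dual:  min b^T y  s.t.  A^T y >= c,  y >= 0.

So the dual LP is:
  minimize  4y1 + 12y2 + 58y3 + 8y4
  subject to:
    y1 + 3y3 + 4y4 >= 3
    y2 + 4y3 + y4 >= 2
    y1, y2, y3, y4 >= 0

Solving the primal: x* = (0, 8).
  primal value c^T x* = 16.
Solving the dual: y* = (0, 0, 0, 2).
  dual value b^T y* = 16.
Strong duality: c^T x* = b^T y*. Confirmed.

16


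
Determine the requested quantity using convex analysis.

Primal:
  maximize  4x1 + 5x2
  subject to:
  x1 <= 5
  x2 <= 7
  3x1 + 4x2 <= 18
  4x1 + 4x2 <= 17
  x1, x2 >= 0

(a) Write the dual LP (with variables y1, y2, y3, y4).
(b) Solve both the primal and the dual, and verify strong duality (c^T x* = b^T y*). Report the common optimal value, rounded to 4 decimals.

The standard primal-dual pair for 'max c^T x s.t. A x <= b, x >= 0' is:
  Dual:  min b^T y  s.t.  A^T y >= c,  y >= 0.

So the dual LP is:
  minimize  5y1 + 7y2 + 18y3 + 17y4
  subject to:
    y1 + 3y3 + 4y4 >= 4
    y2 + 4y3 + 4y4 >= 5
    y1, y2, y3, y4 >= 0

Solving the primal: x* = (0, 4.25).
  primal value c^T x* = 21.25.
Solving the dual: y* = (0, 0, 0, 1.25).
  dual value b^T y* = 21.25.
Strong duality: c^T x* = b^T y*. Confirmed.

21.25


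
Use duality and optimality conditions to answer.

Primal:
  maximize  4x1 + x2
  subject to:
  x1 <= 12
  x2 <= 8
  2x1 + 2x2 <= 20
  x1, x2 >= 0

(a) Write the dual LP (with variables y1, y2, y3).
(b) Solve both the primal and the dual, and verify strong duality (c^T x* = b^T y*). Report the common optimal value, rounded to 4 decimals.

The standard primal-dual pair for 'max c^T x s.t. A x <= b, x >= 0' is:
  Dual:  min b^T y  s.t.  A^T y >= c,  y >= 0.

So the dual LP is:
  minimize  12y1 + 8y2 + 20y3
  subject to:
    y1 + 2y3 >= 4
    y2 + 2y3 >= 1
    y1, y2, y3 >= 0

Solving the primal: x* = (10, 0).
  primal value c^T x* = 40.
Solving the dual: y* = (0, 0, 2).
  dual value b^T y* = 40.
Strong duality: c^T x* = b^T y*. Confirmed.

40


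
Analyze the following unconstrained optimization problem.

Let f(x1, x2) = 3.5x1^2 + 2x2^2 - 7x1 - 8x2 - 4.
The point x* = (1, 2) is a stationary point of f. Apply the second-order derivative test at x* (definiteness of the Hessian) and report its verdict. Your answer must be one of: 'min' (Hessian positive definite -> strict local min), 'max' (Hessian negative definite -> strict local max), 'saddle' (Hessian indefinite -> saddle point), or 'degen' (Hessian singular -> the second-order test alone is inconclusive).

Compute the Hessian H = grad^2 f:
  H = [[7, 0], [0, 4]]
Verify stationarity: grad f(x*) = H x* + g = (0, 0).
Eigenvalues of H: 4, 7.
Both eigenvalues > 0, so H is positive definite -> x* is a strict local min.

min


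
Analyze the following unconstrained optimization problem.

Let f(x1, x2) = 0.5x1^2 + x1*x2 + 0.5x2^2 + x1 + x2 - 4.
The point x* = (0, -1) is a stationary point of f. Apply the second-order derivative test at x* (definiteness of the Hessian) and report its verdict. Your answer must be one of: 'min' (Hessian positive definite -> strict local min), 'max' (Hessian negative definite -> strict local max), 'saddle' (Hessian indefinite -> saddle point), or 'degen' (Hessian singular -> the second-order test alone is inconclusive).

Compute the Hessian H = grad^2 f:
  H = [[1, 1], [1, 1]]
Verify stationarity: grad f(x*) = H x* + g = (0, 0).
Eigenvalues of H: 0, 2.
H has a zero eigenvalue (singular; positive semidefinite but not definite), so H is neither positive definite, negative definite, nor indefinite. The second-order test alone is inconclusive -> degen.
(Indeed, f is constant along the null direction of H through x*, so x* is not a strict local extremum.)

degen


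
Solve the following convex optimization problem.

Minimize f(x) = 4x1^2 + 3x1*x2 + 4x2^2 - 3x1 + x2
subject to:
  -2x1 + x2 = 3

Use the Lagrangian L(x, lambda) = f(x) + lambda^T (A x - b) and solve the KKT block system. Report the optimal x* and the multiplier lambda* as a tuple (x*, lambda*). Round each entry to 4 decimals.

Form the Lagrangian:
  L(x, lambda) = (1/2) x^T Q x + c^T x + lambda^T (A x - b)
Stationarity (grad_x L = 0): Q x + c + A^T lambda = 0.
Primal feasibility: A x = b.

This gives the KKT block system:
  [ Q   A^T ] [ x     ]   [-c ]
  [ A    0  ] [ lambda ] = [ b ]

Solving the linear system:
  x*      = (-1.0769, 0.8462)
  lambda* = (-4.5385)
  f(x*)   = 8.8462

x* = (-1.0769, 0.8462), lambda* = (-4.5385)


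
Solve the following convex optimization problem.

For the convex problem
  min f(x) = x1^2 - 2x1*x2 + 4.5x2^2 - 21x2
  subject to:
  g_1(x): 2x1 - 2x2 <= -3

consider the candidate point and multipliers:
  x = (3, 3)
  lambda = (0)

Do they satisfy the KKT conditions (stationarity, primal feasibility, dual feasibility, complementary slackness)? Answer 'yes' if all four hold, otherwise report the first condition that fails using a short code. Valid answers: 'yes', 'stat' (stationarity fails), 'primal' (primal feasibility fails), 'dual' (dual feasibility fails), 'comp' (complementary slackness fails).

Gradient of f: grad f(x) = Q x + c = (0, 0)
Constraint values g_i(x) = a_i^T x - b_i:
  g_1((3, 3)) = 3
Stationarity residual: grad f(x) + sum_i lambda_i a_i = (0, 0)
  -> stationarity OK
Primal feasibility (all g_i <= 0): FAILS
Dual feasibility (all lambda_i >= 0): OK
Complementary slackness (lambda_i * g_i(x) = 0 for all i): OK

Verdict: the first failing condition is primal_feasibility -> primal.

primal


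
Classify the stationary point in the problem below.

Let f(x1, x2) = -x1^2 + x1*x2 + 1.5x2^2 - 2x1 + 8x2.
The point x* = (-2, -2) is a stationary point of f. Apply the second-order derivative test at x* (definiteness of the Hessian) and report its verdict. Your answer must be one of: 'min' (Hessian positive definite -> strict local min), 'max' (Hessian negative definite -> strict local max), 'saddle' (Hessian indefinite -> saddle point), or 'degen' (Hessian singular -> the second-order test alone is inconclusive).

Compute the Hessian H = grad^2 f:
  H = [[-2, 1], [1, 3]]
Verify stationarity: grad f(x*) = H x* + g = (0, 0).
Eigenvalues of H: -2.1926, 3.1926.
Eigenvalues have mixed signs, so H is indefinite -> x* is a saddle point.

saddle


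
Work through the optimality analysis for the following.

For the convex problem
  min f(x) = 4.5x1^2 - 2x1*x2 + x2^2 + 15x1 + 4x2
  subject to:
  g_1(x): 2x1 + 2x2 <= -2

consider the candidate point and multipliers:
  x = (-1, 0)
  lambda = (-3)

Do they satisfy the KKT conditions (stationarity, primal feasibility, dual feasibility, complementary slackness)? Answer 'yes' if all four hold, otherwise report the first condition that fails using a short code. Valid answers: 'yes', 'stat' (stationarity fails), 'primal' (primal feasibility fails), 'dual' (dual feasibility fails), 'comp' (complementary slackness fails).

Gradient of f: grad f(x) = Q x + c = (6, 6)
Constraint values g_i(x) = a_i^T x - b_i:
  g_1((-1, 0)) = 0
Stationarity residual: grad f(x) + sum_i lambda_i a_i = (0, 0)
  -> stationarity OK
Primal feasibility (all g_i <= 0): OK
Dual feasibility (all lambda_i >= 0): FAILS
Complementary slackness (lambda_i * g_i(x) = 0 for all i): OK

Verdict: the first failing condition is dual_feasibility -> dual.

dual


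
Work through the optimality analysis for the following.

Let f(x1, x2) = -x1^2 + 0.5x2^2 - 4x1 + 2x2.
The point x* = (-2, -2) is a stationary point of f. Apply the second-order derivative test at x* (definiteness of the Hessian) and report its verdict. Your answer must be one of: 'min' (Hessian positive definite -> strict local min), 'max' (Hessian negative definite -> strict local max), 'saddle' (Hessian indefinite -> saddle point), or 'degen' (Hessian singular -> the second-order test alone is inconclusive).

Compute the Hessian H = grad^2 f:
  H = [[-2, 0], [0, 1]]
Verify stationarity: grad f(x*) = H x* + g = (0, 0).
Eigenvalues of H: -2, 1.
Eigenvalues have mixed signs, so H is indefinite -> x* is a saddle point.

saddle


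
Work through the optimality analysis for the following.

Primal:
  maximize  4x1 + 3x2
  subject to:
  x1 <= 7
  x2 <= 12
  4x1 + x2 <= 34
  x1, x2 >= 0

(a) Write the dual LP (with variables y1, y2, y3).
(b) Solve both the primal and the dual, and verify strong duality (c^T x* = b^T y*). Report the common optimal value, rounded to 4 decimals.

The standard primal-dual pair for 'max c^T x s.t. A x <= b, x >= 0' is:
  Dual:  min b^T y  s.t.  A^T y >= c,  y >= 0.

So the dual LP is:
  minimize  7y1 + 12y2 + 34y3
  subject to:
    y1 + 4y3 >= 4
    y2 + y3 >= 3
    y1, y2, y3 >= 0

Solving the primal: x* = (5.5, 12).
  primal value c^T x* = 58.
Solving the dual: y* = (0, 2, 1).
  dual value b^T y* = 58.
Strong duality: c^T x* = b^T y*. Confirmed.

58


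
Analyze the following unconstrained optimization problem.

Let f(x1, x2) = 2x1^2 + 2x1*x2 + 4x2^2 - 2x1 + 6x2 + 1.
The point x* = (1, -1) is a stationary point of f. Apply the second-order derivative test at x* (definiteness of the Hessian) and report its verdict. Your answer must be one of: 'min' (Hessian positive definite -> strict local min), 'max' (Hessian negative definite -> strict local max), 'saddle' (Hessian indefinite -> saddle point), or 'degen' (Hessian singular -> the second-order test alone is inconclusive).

Compute the Hessian H = grad^2 f:
  H = [[4, 2], [2, 8]]
Verify stationarity: grad f(x*) = H x* + g = (0, 0).
Eigenvalues of H: 3.1716, 8.8284.
Both eigenvalues > 0, so H is positive definite -> x* is a strict local min.

min


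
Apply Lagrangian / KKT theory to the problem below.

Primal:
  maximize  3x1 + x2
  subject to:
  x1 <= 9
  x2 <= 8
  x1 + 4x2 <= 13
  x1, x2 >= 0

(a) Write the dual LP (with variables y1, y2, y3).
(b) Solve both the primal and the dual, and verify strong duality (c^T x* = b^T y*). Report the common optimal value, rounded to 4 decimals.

The standard primal-dual pair for 'max c^T x s.t. A x <= b, x >= 0' is:
  Dual:  min b^T y  s.t.  A^T y >= c,  y >= 0.

So the dual LP is:
  minimize  9y1 + 8y2 + 13y3
  subject to:
    y1 + y3 >= 3
    y2 + 4y3 >= 1
    y1, y2, y3 >= 0

Solving the primal: x* = (9, 1).
  primal value c^T x* = 28.
Solving the dual: y* = (2.75, 0, 0.25).
  dual value b^T y* = 28.
Strong duality: c^T x* = b^T y*. Confirmed.

28


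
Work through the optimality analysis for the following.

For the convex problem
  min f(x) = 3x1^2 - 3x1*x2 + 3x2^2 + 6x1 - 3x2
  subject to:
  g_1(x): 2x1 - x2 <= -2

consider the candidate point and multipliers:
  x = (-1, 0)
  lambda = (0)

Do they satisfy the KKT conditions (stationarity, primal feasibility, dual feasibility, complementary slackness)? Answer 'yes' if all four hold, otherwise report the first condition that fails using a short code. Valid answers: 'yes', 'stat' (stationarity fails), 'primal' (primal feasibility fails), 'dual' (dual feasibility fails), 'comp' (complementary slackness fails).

Gradient of f: grad f(x) = Q x + c = (0, 0)
Constraint values g_i(x) = a_i^T x - b_i:
  g_1((-1, 0)) = 0
Stationarity residual: grad f(x) + sum_i lambda_i a_i = (0, 0)
  -> stationarity OK
Primal feasibility (all g_i <= 0): OK
Dual feasibility (all lambda_i >= 0): OK
Complementary slackness (lambda_i * g_i(x) = 0 for all i): OK

Verdict: yes, KKT holds.

yes


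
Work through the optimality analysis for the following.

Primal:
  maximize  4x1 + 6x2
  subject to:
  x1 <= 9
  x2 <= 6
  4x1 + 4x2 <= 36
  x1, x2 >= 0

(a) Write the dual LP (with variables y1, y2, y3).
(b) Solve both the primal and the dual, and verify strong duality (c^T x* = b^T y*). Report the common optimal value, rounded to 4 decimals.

The standard primal-dual pair for 'max c^T x s.t. A x <= b, x >= 0' is:
  Dual:  min b^T y  s.t.  A^T y >= c,  y >= 0.

So the dual LP is:
  minimize  9y1 + 6y2 + 36y3
  subject to:
    y1 + 4y3 >= 4
    y2 + 4y3 >= 6
    y1, y2, y3 >= 0

Solving the primal: x* = (3, 6).
  primal value c^T x* = 48.
Solving the dual: y* = (0, 2, 1).
  dual value b^T y* = 48.
Strong duality: c^T x* = b^T y*. Confirmed.

48


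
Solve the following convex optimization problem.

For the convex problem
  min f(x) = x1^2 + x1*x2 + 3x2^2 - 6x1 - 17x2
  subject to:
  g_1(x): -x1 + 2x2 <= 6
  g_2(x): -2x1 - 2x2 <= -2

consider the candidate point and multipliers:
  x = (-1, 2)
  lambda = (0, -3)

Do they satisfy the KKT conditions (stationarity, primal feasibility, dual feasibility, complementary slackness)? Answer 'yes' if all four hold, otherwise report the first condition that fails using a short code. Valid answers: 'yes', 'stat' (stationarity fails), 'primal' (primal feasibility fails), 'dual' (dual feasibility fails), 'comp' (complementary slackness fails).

Gradient of f: grad f(x) = Q x + c = (-6, -6)
Constraint values g_i(x) = a_i^T x - b_i:
  g_1((-1, 2)) = -1
  g_2((-1, 2)) = 0
Stationarity residual: grad f(x) + sum_i lambda_i a_i = (0, 0)
  -> stationarity OK
Primal feasibility (all g_i <= 0): OK
Dual feasibility (all lambda_i >= 0): FAILS
Complementary slackness (lambda_i * g_i(x) = 0 for all i): OK

Verdict: the first failing condition is dual_feasibility -> dual.

dual


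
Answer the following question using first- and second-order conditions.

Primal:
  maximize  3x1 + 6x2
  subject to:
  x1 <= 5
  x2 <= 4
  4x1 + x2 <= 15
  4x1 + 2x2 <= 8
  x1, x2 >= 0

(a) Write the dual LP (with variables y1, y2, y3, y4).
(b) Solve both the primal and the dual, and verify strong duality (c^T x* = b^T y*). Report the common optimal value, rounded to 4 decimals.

The standard primal-dual pair for 'max c^T x s.t. A x <= b, x >= 0' is:
  Dual:  min b^T y  s.t.  A^T y >= c,  y >= 0.

So the dual LP is:
  minimize  5y1 + 4y2 + 15y3 + 8y4
  subject to:
    y1 + 4y3 + 4y4 >= 3
    y2 + y3 + 2y4 >= 6
    y1, y2, y3, y4 >= 0

Solving the primal: x* = (0, 4).
  primal value c^T x* = 24.
Solving the dual: y* = (0, 4.5, 0, 0.75).
  dual value b^T y* = 24.
Strong duality: c^T x* = b^T y*. Confirmed.

24


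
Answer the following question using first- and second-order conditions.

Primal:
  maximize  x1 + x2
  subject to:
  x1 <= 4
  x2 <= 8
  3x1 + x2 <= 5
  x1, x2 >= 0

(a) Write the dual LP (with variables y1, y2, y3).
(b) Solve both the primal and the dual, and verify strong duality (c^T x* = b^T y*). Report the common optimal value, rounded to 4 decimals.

The standard primal-dual pair for 'max c^T x s.t. A x <= b, x >= 0' is:
  Dual:  min b^T y  s.t.  A^T y >= c,  y >= 0.

So the dual LP is:
  minimize  4y1 + 8y2 + 5y3
  subject to:
    y1 + 3y3 >= 1
    y2 + y3 >= 1
    y1, y2, y3 >= 0

Solving the primal: x* = (0, 5).
  primal value c^T x* = 5.
Solving the dual: y* = (0, 0, 1).
  dual value b^T y* = 5.
Strong duality: c^T x* = b^T y*. Confirmed.

5


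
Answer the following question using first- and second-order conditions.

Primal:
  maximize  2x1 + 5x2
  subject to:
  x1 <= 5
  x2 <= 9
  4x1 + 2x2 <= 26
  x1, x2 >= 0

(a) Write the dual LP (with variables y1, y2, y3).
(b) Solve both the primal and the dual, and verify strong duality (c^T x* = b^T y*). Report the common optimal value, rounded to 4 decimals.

The standard primal-dual pair for 'max c^T x s.t. A x <= b, x >= 0' is:
  Dual:  min b^T y  s.t.  A^T y >= c,  y >= 0.

So the dual LP is:
  minimize  5y1 + 9y2 + 26y3
  subject to:
    y1 + 4y3 >= 2
    y2 + 2y3 >= 5
    y1, y2, y3 >= 0

Solving the primal: x* = (2, 9).
  primal value c^T x* = 49.
Solving the dual: y* = (0, 4, 0.5).
  dual value b^T y* = 49.
Strong duality: c^T x* = b^T y*. Confirmed.

49


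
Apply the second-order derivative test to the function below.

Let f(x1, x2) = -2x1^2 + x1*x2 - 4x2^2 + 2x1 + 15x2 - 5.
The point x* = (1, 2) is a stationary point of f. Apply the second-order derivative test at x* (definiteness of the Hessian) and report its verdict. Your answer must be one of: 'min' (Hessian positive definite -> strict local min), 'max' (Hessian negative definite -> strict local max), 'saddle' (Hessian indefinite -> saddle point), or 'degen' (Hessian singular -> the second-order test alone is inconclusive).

Compute the Hessian H = grad^2 f:
  H = [[-4, 1], [1, -8]]
Verify stationarity: grad f(x*) = H x* + g = (0, 0).
Eigenvalues of H: -8.2361, -3.7639.
Both eigenvalues < 0, so H is negative definite -> x* is a strict local max.

max


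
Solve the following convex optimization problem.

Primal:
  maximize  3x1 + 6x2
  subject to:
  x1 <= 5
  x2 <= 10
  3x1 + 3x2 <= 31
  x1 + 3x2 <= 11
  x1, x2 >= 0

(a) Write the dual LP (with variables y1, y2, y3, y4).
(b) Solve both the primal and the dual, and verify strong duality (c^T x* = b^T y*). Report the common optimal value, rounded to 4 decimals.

The standard primal-dual pair for 'max c^T x s.t. A x <= b, x >= 0' is:
  Dual:  min b^T y  s.t.  A^T y >= c,  y >= 0.

So the dual LP is:
  minimize  5y1 + 10y2 + 31y3 + 11y4
  subject to:
    y1 + 3y3 + y4 >= 3
    y2 + 3y3 + 3y4 >= 6
    y1, y2, y3, y4 >= 0

Solving the primal: x* = (5, 2).
  primal value c^T x* = 27.
Solving the dual: y* = (1, 0, 0, 2).
  dual value b^T y* = 27.
Strong duality: c^T x* = b^T y*. Confirmed.

27


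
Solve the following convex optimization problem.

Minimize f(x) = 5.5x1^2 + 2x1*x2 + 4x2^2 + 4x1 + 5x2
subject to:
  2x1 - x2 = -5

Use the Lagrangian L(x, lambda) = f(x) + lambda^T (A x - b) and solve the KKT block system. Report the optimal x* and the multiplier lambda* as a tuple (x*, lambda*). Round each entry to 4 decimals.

Form the Lagrangian:
  L(x, lambda) = (1/2) x^T Q x + c^T x + lambda^T (A x - b)
Stationarity (grad_x L = 0): Q x + c + A^T lambda = 0.
Primal feasibility: A x = b.

This gives the KKT block system:
  [ Q   A^T ] [ x     ]   [-c ]
  [ A    0  ] [ lambda ] = [ b ]

Solving the linear system:
  x*      = (-2.0392, 0.9216)
  lambda* = (8.2941)
  f(x*)   = 18.9608

x* = (-2.0392, 0.9216), lambda* = (8.2941)


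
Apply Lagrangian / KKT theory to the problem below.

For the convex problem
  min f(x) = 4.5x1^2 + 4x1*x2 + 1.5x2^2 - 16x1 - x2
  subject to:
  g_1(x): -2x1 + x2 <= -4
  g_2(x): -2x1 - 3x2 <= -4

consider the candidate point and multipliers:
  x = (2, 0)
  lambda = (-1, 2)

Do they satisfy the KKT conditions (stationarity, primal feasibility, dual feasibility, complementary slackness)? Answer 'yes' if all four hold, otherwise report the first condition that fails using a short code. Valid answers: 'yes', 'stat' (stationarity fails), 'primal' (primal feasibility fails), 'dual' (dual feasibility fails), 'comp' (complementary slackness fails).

Gradient of f: grad f(x) = Q x + c = (2, 7)
Constraint values g_i(x) = a_i^T x - b_i:
  g_1((2, 0)) = 0
  g_2((2, 0)) = 0
Stationarity residual: grad f(x) + sum_i lambda_i a_i = (0, 0)
  -> stationarity OK
Primal feasibility (all g_i <= 0): OK
Dual feasibility (all lambda_i >= 0): FAILS
Complementary slackness (lambda_i * g_i(x) = 0 for all i): OK

Verdict: the first failing condition is dual_feasibility -> dual.

dual


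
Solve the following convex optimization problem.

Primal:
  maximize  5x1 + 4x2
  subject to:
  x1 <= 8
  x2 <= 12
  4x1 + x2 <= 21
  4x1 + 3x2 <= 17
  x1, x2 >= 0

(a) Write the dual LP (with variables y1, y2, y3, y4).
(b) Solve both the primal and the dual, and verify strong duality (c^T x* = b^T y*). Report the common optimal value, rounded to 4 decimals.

The standard primal-dual pair for 'max c^T x s.t. A x <= b, x >= 0' is:
  Dual:  min b^T y  s.t.  A^T y >= c,  y >= 0.

So the dual LP is:
  minimize  8y1 + 12y2 + 21y3 + 17y4
  subject to:
    y1 + 4y3 + 4y4 >= 5
    y2 + y3 + 3y4 >= 4
    y1, y2, y3, y4 >= 0

Solving the primal: x* = (0, 5.6667).
  primal value c^T x* = 22.6667.
Solving the dual: y* = (0, 0, 0, 1.3333).
  dual value b^T y* = 22.6667.
Strong duality: c^T x* = b^T y*. Confirmed.

22.6667


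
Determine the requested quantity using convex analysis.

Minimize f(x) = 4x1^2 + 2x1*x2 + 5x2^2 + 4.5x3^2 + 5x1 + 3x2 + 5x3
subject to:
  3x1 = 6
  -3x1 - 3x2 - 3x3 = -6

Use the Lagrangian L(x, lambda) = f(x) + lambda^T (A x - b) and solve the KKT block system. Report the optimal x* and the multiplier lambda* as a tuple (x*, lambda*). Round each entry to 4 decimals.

Form the Lagrangian:
  L(x, lambda) = (1/2) x^T Q x + c^T x + lambda^T (A x - b)
Stationarity (grad_x L = 0): Q x + c + A^T lambda = 0.
Primal feasibility: A x = b.

This gives the KKT block system:
  [ Q   A^T ] [ x     ]   [-c ]
  [ A    0  ] [ lambda ] = [ b ]

Solving the linear system:
  x*      = (2, -0.1053, 0.1053)
  lambda* = (-4.9474, 1.9825)
  f(x*)   = 25.8947

x* = (2, -0.1053, 0.1053), lambda* = (-4.9474, 1.9825)


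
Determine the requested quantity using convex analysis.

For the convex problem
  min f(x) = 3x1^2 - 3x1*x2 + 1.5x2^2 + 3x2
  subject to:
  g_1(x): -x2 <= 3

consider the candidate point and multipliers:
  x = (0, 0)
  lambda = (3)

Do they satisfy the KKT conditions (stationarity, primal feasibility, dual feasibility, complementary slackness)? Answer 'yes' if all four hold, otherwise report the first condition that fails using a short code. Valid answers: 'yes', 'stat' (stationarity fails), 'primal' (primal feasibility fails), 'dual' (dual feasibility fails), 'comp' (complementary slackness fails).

Gradient of f: grad f(x) = Q x + c = (0, 3)
Constraint values g_i(x) = a_i^T x - b_i:
  g_1((0, 0)) = -3
Stationarity residual: grad f(x) + sum_i lambda_i a_i = (0, 0)
  -> stationarity OK
Primal feasibility (all g_i <= 0): OK
Dual feasibility (all lambda_i >= 0): OK
Complementary slackness (lambda_i * g_i(x) = 0 for all i): FAILS

Verdict: the first failing condition is complementary_slackness -> comp.

comp


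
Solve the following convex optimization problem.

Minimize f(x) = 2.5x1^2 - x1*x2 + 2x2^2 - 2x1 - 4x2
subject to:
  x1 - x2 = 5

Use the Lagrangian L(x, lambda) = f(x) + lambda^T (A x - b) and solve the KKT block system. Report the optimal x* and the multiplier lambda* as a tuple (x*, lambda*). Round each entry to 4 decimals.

Form the Lagrangian:
  L(x, lambda) = (1/2) x^T Q x + c^T x + lambda^T (A x - b)
Stationarity (grad_x L = 0): Q x + c + A^T lambda = 0.
Primal feasibility: A x = b.

This gives the KKT block system:
  [ Q   A^T ] [ x     ]   [-c ]
  [ A    0  ] [ lambda ] = [ b ]

Solving the linear system:
  x*      = (3, -2)
  lambda* = (-15)
  f(x*)   = 38.5

x* = (3, -2), lambda* = (-15)


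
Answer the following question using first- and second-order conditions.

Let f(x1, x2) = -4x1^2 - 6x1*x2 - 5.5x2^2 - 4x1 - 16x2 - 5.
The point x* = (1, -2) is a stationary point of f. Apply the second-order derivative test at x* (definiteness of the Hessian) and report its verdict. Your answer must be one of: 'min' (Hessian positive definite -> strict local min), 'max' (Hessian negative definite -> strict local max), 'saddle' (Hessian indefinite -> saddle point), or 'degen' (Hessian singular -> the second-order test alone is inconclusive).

Compute the Hessian H = grad^2 f:
  H = [[-8, -6], [-6, -11]]
Verify stationarity: grad f(x*) = H x* + g = (0, 0).
Eigenvalues of H: -15.6847, -3.3153.
Both eigenvalues < 0, so H is negative definite -> x* is a strict local max.

max


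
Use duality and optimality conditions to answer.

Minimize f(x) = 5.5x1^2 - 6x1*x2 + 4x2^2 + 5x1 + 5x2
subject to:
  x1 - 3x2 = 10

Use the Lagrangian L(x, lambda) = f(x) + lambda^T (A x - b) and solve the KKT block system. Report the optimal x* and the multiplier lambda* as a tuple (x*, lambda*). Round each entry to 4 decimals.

Form the Lagrangian:
  L(x, lambda) = (1/2) x^T Q x + c^T x + lambda^T (A x - b)
Stationarity (grad_x L = 0): Q x + c + A^T lambda = 0.
Primal feasibility: A x = b.

This gives the KKT block system:
  [ Q   A^T ] [ x     ]   [-c ]
  [ A    0  ] [ lambda ] = [ b ]

Solving the linear system:
  x*      = (-2.2535, -4.0845)
  lambda* = (-4.7183)
  f(x*)   = 7.7465

x* = (-2.2535, -4.0845), lambda* = (-4.7183)


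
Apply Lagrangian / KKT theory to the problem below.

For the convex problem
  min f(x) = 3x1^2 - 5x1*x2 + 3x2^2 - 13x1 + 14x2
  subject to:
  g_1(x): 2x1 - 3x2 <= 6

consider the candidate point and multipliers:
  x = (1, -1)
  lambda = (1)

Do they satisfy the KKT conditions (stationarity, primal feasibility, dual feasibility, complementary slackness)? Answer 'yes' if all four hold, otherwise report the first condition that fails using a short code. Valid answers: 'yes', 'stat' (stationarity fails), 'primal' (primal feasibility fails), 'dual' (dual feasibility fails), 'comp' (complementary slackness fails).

Gradient of f: grad f(x) = Q x + c = (-2, 3)
Constraint values g_i(x) = a_i^T x - b_i:
  g_1((1, -1)) = -1
Stationarity residual: grad f(x) + sum_i lambda_i a_i = (0, 0)
  -> stationarity OK
Primal feasibility (all g_i <= 0): OK
Dual feasibility (all lambda_i >= 0): OK
Complementary slackness (lambda_i * g_i(x) = 0 for all i): FAILS

Verdict: the first failing condition is complementary_slackness -> comp.

comp


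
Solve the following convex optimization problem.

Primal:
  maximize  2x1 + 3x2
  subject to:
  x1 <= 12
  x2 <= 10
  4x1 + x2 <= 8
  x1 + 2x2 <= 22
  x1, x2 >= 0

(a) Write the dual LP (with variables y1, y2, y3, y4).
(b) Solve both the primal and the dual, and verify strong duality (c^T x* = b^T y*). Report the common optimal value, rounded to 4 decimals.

The standard primal-dual pair for 'max c^T x s.t. A x <= b, x >= 0' is:
  Dual:  min b^T y  s.t.  A^T y >= c,  y >= 0.

So the dual LP is:
  minimize  12y1 + 10y2 + 8y3 + 22y4
  subject to:
    y1 + 4y3 + y4 >= 2
    y2 + y3 + 2y4 >= 3
    y1, y2, y3, y4 >= 0

Solving the primal: x* = (0, 8).
  primal value c^T x* = 24.
Solving the dual: y* = (0, 0, 3, 0).
  dual value b^T y* = 24.
Strong duality: c^T x* = b^T y*. Confirmed.

24


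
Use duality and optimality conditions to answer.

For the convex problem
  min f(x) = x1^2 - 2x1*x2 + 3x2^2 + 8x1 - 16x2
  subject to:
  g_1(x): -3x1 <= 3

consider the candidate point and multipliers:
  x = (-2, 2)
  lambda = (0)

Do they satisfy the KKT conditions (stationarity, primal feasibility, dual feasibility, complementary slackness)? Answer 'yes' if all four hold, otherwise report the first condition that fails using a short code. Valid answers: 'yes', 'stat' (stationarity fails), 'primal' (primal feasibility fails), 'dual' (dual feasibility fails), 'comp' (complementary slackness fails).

Gradient of f: grad f(x) = Q x + c = (0, 0)
Constraint values g_i(x) = a_i^T x - b_i:
  g_1((-2, 2)) = 3
Stationarity residual: grad f(x) + sum_i lambda_i a_i = (0, 0)
  -> stationarity OK
Primal feasibility (all g_i <= 0): FAILS
Dual feasibility (all lambda_i >= 0): OK
Complementary slackness (lambda_i * g_i(x) = 0 for all i): OK

Verdict: the first failing condition is primal_feasibility -> primal.

primal


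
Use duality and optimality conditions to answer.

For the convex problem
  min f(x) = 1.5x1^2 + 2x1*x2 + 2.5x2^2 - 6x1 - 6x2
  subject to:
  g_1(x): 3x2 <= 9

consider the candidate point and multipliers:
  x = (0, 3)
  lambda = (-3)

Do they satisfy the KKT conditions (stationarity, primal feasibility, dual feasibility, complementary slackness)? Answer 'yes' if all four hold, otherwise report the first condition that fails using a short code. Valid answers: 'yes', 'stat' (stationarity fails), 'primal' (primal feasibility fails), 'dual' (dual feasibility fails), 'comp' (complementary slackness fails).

Gradient of f: grad f(x) = Q x + c = (0, 9)
Constraint values g_i(x) = a_i^T x - b_i:
  g_1((0, 3)) = 0
Stationarity residual: grad f(x) + sum_i lambda_i a_i = (0, 0)
  -> stationarity OK
Primal feasibility (all g_i <= 0): OK
Dual feasibility (all lambda_i >= 0): FAILS
Complementary slackness (lambda_i * g_i(x) = 0 for all i): OK

Verdict: the first failing condition is dual_feasibility -> dual.

dual
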